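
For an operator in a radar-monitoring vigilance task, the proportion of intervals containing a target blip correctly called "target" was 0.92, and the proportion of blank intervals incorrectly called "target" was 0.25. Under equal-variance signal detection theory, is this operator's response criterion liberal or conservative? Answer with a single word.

liberal

z(H) = 1.405, z(FA) = -0.674
c = −½·(z(H) + z(FA)) = -0.3655
c < 0 → liberal criterion (biased toward responding “yes”).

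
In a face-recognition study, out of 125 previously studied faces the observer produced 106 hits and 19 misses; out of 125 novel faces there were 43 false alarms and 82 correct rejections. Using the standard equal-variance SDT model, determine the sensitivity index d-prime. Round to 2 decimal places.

H = 106/125 = 0.8480
FA = 43/125 = 0.3440
z(H) = 1.028
z(FA) = -0.402
d' = z(H) − z(FA) = 1.028 − (-0.402) = 1.430

d-prime = 1.43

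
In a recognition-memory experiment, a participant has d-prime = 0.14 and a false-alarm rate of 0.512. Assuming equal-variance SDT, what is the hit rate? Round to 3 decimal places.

hit rate = 0.568

z(false-alarm rate) = z(0.512) = 0.0301
z(H) = z(FA) + d' = 0.0301 + 0.14 = 0.1701
hit rate = Φ(0.1701) = 0.5675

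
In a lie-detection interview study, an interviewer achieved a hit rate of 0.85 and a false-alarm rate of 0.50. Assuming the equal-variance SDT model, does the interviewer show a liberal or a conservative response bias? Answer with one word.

z(H) = 1.036, z(FA) = 0.000
c = −½·(z(H) + z(FA)) = -0.518
c < 0 → liberal criterion (biased toward responding “yes”).

liberal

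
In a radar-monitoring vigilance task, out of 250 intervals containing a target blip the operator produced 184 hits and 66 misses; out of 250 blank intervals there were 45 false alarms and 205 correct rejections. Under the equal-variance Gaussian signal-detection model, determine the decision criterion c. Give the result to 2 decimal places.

c = 0.14

H = 184/250 = 0.7360
FA = 45/250 = 0.1800
Φ⁻¹(H) = Φ⁻¹(0.7360) = 0.6311
Φ⁻¹(FA) = Φ⁻¹(0.1800) = -0.9154
c = −½·[z(H) + z(FA)] = −0.5 × (0.6311 + (-0.9154)) = 0.14215
c > 0: the operator has a conservative response bias.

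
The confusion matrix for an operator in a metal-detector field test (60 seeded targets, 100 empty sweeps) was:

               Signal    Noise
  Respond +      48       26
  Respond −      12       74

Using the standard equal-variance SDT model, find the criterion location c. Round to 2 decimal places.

c = -0.10

H = 48/60 = 0.8000
FA = 26/100 = 0.2600
z(H) = 0.842
z(FA) = -0.643
c = −½·[z(H) + z(FA)] = −0.5 × (0.842 + (-0.643)) = -0.0995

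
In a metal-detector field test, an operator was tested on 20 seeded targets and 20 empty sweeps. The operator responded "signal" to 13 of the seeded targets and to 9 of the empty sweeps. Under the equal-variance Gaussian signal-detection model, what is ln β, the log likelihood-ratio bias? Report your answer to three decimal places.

ln β = -0.066

H = 13/20 = 0.6500
FA = 9/20 = 0.4500
z(H) = z(0.6500) = 0.3853
z(FA) = z(0.4500) = -0.1257
ln β = −½·[z(H)² − z(FA)²] = −0.5 × (0.1485 − 0.0158) = -0.06635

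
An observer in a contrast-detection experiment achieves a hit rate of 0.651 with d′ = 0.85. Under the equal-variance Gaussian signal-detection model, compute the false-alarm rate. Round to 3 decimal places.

false-alarm rate = 0.322

z(hit rate) = z(0.651) = 0.3880
z(FA) = z(H) − d' = 0.3880 − 0.85 = -0.4620
false-alarm rate = Φ(-0.4620) = 0.3220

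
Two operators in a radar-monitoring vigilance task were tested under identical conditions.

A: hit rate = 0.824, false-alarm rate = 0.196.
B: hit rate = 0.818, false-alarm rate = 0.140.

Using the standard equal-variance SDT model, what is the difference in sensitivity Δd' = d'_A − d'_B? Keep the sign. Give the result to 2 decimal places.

A: z(0.824) = 0.931, z(0.196) = -0.856, d' = 1.787
B: z(0.818) = 0.908, z(0.140) = -1.080, d' = 1.988
Δd' = d'_A − d'_B = 1.787 − 1.988 = -0.201
B has the higher sensitivity.

Δd' = -0.20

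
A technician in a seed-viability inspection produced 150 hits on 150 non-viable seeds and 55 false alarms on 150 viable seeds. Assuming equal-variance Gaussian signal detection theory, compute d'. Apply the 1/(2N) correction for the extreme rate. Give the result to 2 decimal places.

The hit rate is 150/150 = 1, so apply the 1/(2N) correction: H → 1 − 1/(2·150) = 0.99667.
z(H) = z(0.99667) = 2.713
z(FA) = z(0.36667) = -0.341
d' = 2.713 − (-0.341) = 3.054

d' = 3.05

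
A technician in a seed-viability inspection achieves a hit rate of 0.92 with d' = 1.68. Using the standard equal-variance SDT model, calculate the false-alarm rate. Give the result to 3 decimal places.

false-alarm rate = 0.392

z(hit rate) = z(0.92) = 1.4051
z(FA) = z(H) − d' = 1.4051 − 1.68 = -0.2749
false-alarm rate = Φ(-0.2749) = 0.3917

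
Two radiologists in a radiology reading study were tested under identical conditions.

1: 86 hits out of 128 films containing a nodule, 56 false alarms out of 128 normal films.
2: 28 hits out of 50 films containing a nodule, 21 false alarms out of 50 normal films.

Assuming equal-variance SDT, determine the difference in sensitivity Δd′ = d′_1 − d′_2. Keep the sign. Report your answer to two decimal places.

Δd′ = 0.25

1: z(0.6719) = 0.445, z(0.4375) = -0.157, d' = 0.602
2: z(0.5600) = 0.151, z(0.4200) = -0.202, d' = 0.353
Δd' = d'_1 − d'_2 = 0.602 − 0.353 = 0.249
1 has the higher sensitivity.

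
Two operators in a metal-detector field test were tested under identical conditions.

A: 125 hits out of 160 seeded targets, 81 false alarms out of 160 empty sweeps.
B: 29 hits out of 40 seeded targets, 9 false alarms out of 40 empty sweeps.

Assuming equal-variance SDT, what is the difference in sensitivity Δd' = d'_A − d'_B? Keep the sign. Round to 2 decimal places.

Δd' = -0.59

A: z(0.7812) = 0.776, z(0.5062) = 0.016, d' = 0.760
B: z(0.7250) = 0.598, z(0.2250) = -0.755, d' = 1.353
Δd' = d'_A − d'_B = 0.760 − 1.353 = -0.593
B has the higher sensitivity.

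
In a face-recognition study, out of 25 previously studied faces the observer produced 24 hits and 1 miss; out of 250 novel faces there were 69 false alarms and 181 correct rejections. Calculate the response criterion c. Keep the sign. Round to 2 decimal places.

H = 24/25 = 0.9600
FA = 69/250 = 0.2760
z(H) = 1.7507
z(FA) = -0.5948
c = −½·[z(H) + z(FA)] = −0.5 × (1.7507 + (-0.5948)) = -0.57795

c = -0.58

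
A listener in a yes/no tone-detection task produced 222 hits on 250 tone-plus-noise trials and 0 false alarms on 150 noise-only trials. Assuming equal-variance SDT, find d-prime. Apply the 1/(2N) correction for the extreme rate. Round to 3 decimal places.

d-prime = 3.929

The false-alarm rate is 0/150 = 0, so apply the 1/(2N) correction: FA → 1/(2·150) = 0.00333.
z(H) = z(0.88800) = 1.2160
z(FA) = z(0.00333) = -2.7134
d' = 1.2160 − (-2.7134) = 3.9294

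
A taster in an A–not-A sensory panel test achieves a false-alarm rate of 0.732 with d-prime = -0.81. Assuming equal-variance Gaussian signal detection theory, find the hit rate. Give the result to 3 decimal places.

z(false-alarm rate) = z(0.732) = 0.6189
z(H) = z(FA) + d' = 0.6189 + (-0.81) = -0.1911
hit rate = Φ(-0.1911) = 0.4242

hit rate = 0.424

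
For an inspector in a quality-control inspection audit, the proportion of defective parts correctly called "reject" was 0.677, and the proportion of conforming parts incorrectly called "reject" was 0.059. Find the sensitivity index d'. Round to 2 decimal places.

Φ⁻¹(H) = 0.4593
Φ⁻¹(FA) = -1.5632
d' = z(H) − z(FA) = 0.4593 − (-1.5632) = 2.0225

d' = 2.02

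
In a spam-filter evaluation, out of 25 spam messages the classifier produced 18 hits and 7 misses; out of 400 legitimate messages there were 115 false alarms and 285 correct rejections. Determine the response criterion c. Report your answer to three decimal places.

H = 18/25 = 0.7200
FA = 115/400 = 0.2875
z(0.7200) = 0.5828, z(0.2875) = -0.5607
c = −½·[z(H) + z(FA)] = −0.5 × (0.5828 + (-0.5607)) = -0.01105

c = -0.011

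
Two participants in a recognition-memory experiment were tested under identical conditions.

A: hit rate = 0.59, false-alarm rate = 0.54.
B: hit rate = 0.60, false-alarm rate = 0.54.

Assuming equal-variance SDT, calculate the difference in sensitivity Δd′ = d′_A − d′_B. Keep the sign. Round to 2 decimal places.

A: z(0.59) = 0.228, z(0.54) = 0.100, d' = 0.128
B: z(0.60) = 0.253, z(0.54) = 0.100, d' = 0.153
Δd' = d'_A − d'_B = 0.128 − 0.153 = -0.025
B has the higher sensitivity.

Δd′ = -0.03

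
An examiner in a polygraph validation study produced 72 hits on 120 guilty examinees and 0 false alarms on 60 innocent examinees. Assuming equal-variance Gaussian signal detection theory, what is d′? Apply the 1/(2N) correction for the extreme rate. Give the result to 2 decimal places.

The false-alarm rate is 0/60 = 0, so apply the 1/(2N) correction: FA → 1/(2·60) = 0.00833.
z(H) = z(0.60000) = 0.253
z(FA) = z(0.00833) = -2.394
d' = 0.253 − (-2.394) = 2.647

d′ = 2.65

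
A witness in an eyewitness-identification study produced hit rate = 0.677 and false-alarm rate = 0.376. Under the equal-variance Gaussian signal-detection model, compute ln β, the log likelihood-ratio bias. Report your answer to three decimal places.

ln β = -0.056

z(H) = 0.4593
z(FA) = -0.3160
ln β = −½·[z(H)² − z(FA)²] = −0.5 × (0.2110 − 0.0999) = -0.05555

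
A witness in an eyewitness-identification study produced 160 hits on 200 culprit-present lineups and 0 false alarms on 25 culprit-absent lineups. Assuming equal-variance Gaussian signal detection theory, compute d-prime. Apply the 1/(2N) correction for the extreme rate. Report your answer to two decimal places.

d-prime = 2.90

The false-alarm rate is 0/25 = 0, so apply the 1/(2N) correction: FA → 1/(2·25) = 0.02000.
z(H) = z(0.80000) = 0.842
z(FA) = z(0.02000) = -2.054
d' = 0.842 − (-2.054) = 2.896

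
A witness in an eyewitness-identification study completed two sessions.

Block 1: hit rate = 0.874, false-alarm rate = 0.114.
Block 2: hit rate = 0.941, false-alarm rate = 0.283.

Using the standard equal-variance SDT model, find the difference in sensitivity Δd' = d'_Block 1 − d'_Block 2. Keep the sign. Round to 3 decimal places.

Block 1: z(0.874) = 1.1455, z(0.114) = -1.2055, d' = 2.3510
Block 2: z(0.941) = 1.5632, z(0.283) = -0.5740, d' = 2.1372
Δd' = d'_Block 1 − d'_Block 2 = 2.3510 − 2.1372 = 0.2138
Block 1 has the higher sensitivity.

Δd' = 0.214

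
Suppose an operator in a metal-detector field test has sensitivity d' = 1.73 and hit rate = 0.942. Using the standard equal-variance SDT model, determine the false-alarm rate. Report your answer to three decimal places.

false-alarm rate = 0.437

z(hit rate) = z(0.942) = 1.5718
z(FA) = z(H) − d' = 1.5718 − 1.73 = -0.1582
false-alarm rate = Φ(-0.1582) = 0.4371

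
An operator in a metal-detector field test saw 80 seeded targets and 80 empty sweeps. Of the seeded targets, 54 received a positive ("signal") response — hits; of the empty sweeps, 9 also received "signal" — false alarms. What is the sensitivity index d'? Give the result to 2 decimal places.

d' = 1.67

H = 54/80 = 0.6750
FA = 9/80 = 0.1125
z(H) = z(0.6750) = 0.4538
z(FA) = z(0.1125) = -1.2133
d' = z(H) − z(FA) = 0.4538 − (-1.2133) = 1.6671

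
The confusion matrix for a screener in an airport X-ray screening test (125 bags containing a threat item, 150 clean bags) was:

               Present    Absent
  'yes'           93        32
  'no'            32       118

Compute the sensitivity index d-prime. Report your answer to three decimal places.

H = 93/125 = 0.7440
FA = 32/150 = 0.2133
Φ⁻¹(H) = Φ⁻¹(0.7440) = 0.6557
Φ⁻¹(FA) = Φ⁻¹(0.2133) = -0.7950
d' = z(H) − z(FA) = 0.6557 − (-0.7950) = 1.4507

d-prime = 1.451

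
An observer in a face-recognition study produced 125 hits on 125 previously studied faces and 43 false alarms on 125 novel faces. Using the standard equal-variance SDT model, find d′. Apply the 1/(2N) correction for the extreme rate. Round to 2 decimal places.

d′ = 3.05

The hit rate is 125/125 = 1, so apply the 1/(2N) correction: H → 1 − 1/(2·125) = 0.99600.
z(H) = z(0.99600) = 2.652
z(FA) = z(0.34400) = -0.402
d' = 2.652 − (-0.402) = 3.054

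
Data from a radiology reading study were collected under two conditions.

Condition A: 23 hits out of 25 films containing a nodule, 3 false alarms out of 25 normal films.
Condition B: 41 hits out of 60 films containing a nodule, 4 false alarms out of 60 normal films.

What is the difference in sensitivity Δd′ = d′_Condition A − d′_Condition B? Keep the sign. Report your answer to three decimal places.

Condition A: z(0.9200) = 1.4051, z(0.1200) = -1.1750, d' = 2.5801
Condition B: z(0.6833) = 0.4769, z(0.0667) = -1.5008, d' = 1.9777
Δd' = d'_Condition A − d'_Condition B = 2.5801 − 1.9777 = 0.6024
Condition A has the higher sensitivity.

Δd′ = 0.602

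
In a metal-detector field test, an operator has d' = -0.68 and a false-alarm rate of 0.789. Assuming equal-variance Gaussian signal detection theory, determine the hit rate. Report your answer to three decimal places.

hit rate = 0.549

z(false-alarm rate) = z(0.789) = 0.8030
z(H) = z(FA) + d' = 0.8030 + (-0.68) = 0.1230
hit rate = Φ(0.1230) = 0.5489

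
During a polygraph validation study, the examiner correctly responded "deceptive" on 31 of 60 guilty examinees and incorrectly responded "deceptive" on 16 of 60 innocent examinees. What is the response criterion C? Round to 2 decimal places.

H = 31/60 = 0.5167
FA = 16/60 = 0.2667
z(H) = z(0.5167) = 0.042
z(FA) = z(0.2667) = -0.623
c = −½·[z(H) + z(FA)] = −0.5 × (0.042 + (-0.623)) = 0.2905

C = 0.29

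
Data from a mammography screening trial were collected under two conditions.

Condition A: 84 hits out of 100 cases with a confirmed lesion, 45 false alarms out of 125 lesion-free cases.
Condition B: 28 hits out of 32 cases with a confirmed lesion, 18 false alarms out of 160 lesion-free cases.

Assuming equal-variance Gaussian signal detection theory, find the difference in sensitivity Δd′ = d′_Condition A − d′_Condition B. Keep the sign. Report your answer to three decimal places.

Condition A: z(0.8400) = 0.9945, z(0.3600) = -0.3585, d' = 1.3530
Condition B: z(0.8750) = 1.1503, z(0.1125) = -1.2133, d' = 2.3636
Δd' = d'_Condition A − d'_Condition B = 1.3530 − 2.3636 = -1.0106
Condition B has the higher sensitivity.

Δd′ = -1.011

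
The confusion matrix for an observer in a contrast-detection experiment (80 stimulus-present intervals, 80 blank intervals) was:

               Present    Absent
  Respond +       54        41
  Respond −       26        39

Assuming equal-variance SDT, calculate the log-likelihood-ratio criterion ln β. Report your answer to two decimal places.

ln β = -0.10

H = 54/80 = 0.6750
FA = 41/80 = 0.5125
z(0.6750) = 0.454, z(0.5125) = 0.031
ln β = −½·[z(H)² − z(FA)²] = −0.5 × (0.206 − 0.001) = -0.1025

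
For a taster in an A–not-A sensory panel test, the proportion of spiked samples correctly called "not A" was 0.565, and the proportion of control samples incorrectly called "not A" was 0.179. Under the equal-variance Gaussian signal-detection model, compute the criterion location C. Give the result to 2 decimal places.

C = 0.38

z(H) = z(0.565) = 0.164
z(FA) = z(0.179) = -0.919
c = −½·[z(H) + z(FA)] = −0.5 × (0.164 + (-0.919)) = 0.3775
c > 0: the taster has a conservative response bias.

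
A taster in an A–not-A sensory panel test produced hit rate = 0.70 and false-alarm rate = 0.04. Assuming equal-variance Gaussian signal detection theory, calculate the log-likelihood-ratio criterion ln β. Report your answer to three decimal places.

ln β = 1.395

z(H) = z(0.70) = 0.5244
z(FA) = z(0.04) = -1.7507
ln β = −½·[z(H)² − z(FA)²] = −0.5 × (0.2750 − 3.0650) = 1.3950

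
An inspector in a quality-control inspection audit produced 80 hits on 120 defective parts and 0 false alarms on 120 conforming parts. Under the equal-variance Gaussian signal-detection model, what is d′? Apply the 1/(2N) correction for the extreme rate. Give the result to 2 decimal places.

d′ = 3.07

The false-alarm rate is 0/120 = 0, so apply the 1/(2N) correction: FA → 1/(2·120) = 0.00417.
z(H) = z(0.66667) = 0.431
z(FA) = z(0.00417) = -2.638
d' = 0.431 − (-2.638) = 3.069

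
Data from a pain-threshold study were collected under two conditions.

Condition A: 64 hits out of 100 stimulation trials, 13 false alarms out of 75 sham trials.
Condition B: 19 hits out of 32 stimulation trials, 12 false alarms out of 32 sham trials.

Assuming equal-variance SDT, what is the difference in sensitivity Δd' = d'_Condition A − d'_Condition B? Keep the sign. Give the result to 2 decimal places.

Condition A: z(0.6400) = 0.358, z(0.1733) = -0.941, d' = 1.299
Condition B: z(0.5938) = 0.237, z(0.3750) = -0.319, d' = 0.556
Δd' = d'_Condition A − d'_Condition B = 1.299 − 0.556 = 0.743
Condition A has the higher sensitivity.

Δd' = 0.74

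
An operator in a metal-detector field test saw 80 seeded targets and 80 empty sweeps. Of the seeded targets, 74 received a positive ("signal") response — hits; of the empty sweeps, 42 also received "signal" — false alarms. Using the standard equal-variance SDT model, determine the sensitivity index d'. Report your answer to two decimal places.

H = 74/80 = 0.9250
FA = 42/80 = 0.5250
z(0.9250) = 1.4395, z(0.5250) = 0.0627
d' = z(H) − z(FA) = 1.4395 − 0.0627 = 1.3768

d' = 1.38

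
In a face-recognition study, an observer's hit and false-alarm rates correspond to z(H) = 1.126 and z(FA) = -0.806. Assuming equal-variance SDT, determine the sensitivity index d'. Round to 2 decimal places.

d' = z(H) − z(FA) = 1.126 − (-0.806) = 1.932

d' = 1.93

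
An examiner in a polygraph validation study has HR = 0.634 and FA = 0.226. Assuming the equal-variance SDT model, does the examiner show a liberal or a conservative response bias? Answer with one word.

conservative

z(H) = 0.342, z(FA) = -0.752
c = −½·(z(H) + z(FA)) = 0.205
c > 0 → conservative criterion (biased toward responding “no”).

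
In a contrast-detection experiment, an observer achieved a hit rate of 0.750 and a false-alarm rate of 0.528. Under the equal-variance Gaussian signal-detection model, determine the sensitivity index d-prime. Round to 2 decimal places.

d-prime = 0.60

z(H) = z(0.750) = 0.6745
z(FA) = z(0.528) = 0.0702
d' = z(H) − z(FA) = 0.6745 − 0.0702 = 0.6043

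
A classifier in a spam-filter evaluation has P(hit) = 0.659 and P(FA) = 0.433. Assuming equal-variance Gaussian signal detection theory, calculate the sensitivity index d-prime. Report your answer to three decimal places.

d-prime = 0.578

Φ⁻¹(H) = Φ⁻¹(0.659) = 0.4097
Φ⁻¹(FA) = Φ⁻¹(0.433) = -0.1687
d' = z(H) − z(FA) = 0.4097 − (-0.1687) = 0.5784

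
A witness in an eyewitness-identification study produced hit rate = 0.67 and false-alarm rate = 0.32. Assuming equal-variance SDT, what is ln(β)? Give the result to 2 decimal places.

ln β = 0.01

z(H) = 0.440
z(FA) = -0.468
ln β = −½·[z(H)² − z(FA)²] = −0.5 × (0.194 − 0.219) = 0.0125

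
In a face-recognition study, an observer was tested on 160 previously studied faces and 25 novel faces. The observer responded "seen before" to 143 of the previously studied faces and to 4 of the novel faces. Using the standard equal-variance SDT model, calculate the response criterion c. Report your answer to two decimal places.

c = -0.13

H = 143/160 = 0.8938
FA = 4/25 = 0.1600
z(H) = 1.247
z(FA) = -0.994
c = −½·[z(H) + z(FA)] = −0.5 × (1.247 + (-0.994)) = -0.1265
c < 0: the observer has a liberal response bias.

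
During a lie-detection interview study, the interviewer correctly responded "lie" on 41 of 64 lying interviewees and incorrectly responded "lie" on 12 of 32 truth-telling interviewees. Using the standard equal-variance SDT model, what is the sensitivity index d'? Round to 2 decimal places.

H = 41/64 = 0.6406
FA = 12/32 = 0.3750
z(0.6406) = 0.3601, z(0.3750) = -0.3186
d' = z(H) − z(FA) = 0.3601 − (-0.3186) = 0.6787

d' = 0.68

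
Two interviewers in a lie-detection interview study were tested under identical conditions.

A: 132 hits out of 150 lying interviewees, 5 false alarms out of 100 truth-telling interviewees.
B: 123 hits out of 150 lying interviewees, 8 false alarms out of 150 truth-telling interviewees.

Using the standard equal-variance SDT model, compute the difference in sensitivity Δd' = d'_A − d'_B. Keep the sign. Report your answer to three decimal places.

Δd' = 0.291

A: z(0.8800) = 1.1750, z(0.0500) = -1.6449, d' = 2.8199
B: z(0.8200) = 0.9154, z(0.0533) = -1.6137, d' = 2.5291
Δd' = d'_A − d'_B = 2.8199 − 2.5291 = 0.2908
A has the higher sensitivity.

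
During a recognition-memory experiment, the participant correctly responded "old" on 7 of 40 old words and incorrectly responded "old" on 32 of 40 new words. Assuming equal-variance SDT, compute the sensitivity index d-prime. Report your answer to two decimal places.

d-prime = -1.78

H = 7/40 = 0.1750
FA = 32/40 = 0.8000
Φ⁻¹(0.1750) = -0.935, Φ⁻¹(0.8000) = 0.842
d' = z(H) − z(FA) = -0.935 − 0.842 = -1.777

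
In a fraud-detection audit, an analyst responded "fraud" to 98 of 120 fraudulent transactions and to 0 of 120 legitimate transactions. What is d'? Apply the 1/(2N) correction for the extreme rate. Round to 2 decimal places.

d' = 3.54

The false-alarm rate is 0/120 = 0, so apply the 1/(2N) correction: FA → 1/(2·120) = 0.00417.
z(H) = z(0.81667) = 0.903
z(FA) = z(0.00417) = -2.638
d' = 0.903 − (-2.638) = 3.541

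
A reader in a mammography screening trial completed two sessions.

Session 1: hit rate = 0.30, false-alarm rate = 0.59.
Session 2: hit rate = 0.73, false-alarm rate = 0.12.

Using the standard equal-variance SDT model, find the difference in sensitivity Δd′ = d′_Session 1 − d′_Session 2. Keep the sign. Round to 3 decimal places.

Session 1: z(0.30) = -0.5244, z(0.59) = 0.2275, d' = -0.7519
Session 2: z(0.73) = 0.6128, z(0.12) = -1.1750, d' = 1.7878
Δd' = d'_Session 1 − d'_Session 2 = -0.7519 − 1.7878 = -2.5397
Session 2 has the higher sensitivity.

Δd′ = -2.540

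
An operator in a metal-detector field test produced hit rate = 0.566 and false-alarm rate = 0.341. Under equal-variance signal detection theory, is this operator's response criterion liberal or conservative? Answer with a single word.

z(H) = 0.166, z(FA) = -0.410
c = −½·(z(H) + z(FA)) = 0.122
c > 0 → conservative criterion (biased toward responding “no”).

conservative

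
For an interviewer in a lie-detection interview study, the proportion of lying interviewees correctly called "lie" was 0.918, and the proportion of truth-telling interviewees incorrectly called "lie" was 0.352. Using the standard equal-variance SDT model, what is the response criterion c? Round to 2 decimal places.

c = -0.51

z(0.918) = 1.3917, z(0.352) = -0.3799
c = −½·[z(H) + z(FA)] = −0.5 × (1.3917 + (-0.3799)) = -0.5059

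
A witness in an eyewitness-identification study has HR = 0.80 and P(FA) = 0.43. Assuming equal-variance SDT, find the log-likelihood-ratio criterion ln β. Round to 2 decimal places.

ln β = -0.34

Φ⁻¹(H) = Φ⁻¹(0.80) = 0.842
Φ⁻¹(FA) = Φ⁻¹(0.43) = -0.176
ln β = −½·[z(H)² − z(FA)²] = −0.5 × (0.709 − 0.031) = -0.339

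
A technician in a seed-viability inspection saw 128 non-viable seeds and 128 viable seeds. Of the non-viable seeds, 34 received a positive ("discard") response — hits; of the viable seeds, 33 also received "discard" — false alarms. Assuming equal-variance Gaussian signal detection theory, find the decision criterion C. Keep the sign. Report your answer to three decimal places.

C = 0.638

H = 34/128 = 0.2656
FA = 33/128 = 0.2578
Φ⁻¹(H) = -0.6262
Φ⁻¹(FA) = -0.6501
c = −½·[z(H) + z(FA)] = −0.5 × (-0.6262 + (-0.6501)) = 0.63815
c > 0: the technician has a conservative response bias.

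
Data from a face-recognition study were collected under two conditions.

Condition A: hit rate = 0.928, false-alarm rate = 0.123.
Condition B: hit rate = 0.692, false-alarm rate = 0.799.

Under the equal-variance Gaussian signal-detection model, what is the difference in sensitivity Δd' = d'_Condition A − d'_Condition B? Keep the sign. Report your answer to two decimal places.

Δd' = 2.96

Condition A: z(0.928) = 1.461, z(0.123) = -1.160, d' = 2.621
Condition B: z(0.692) = 0.502, z(0.799) = 0.838, d' = -0.336
Δd' = d'_Condition A − d'_Condition B = 2.621 − (-0.336) = 2.957
Condition A has the higher sensitivity.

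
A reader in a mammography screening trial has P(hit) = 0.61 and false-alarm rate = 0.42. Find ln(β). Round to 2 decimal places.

ln β = -0.02

Φ⁻¹(0.61) = 0.279, Φ⁻¹(0.42) = -0.202
ln β = −½·[z(H)² − z(FA)²] = −0.5 × (0.078 − 0.041) = -0.0185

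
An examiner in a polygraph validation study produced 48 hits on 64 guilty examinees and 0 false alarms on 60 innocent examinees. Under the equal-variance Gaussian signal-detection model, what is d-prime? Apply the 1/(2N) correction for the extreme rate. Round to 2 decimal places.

d-prime = 3.07

The false-alarm rate is 0/60 = 0, so apply the 1/(2N) correction: FA → 1/(2·60) = 0.00833.
z(H) = z(0.75000) = 0.674
z(FA) = z(0.00833) = -2.394
d' = 0.674 − (-2.394) = 3.068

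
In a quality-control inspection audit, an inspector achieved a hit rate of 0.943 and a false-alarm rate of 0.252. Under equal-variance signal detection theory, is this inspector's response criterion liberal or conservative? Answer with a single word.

z(H) = 1.580, z(FA) = -0.668
c = −½·(z(H) + z(FA)) = -0.456
c < 0 → liberal criterion (biased toward responding “yes”).

liberal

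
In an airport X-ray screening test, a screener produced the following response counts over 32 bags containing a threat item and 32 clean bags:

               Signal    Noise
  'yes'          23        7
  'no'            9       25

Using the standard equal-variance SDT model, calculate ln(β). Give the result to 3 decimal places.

ln β = 0.134

H = 23/32 = 0.7188
FA = 7/32 = 0.2188
Φ⁻¹(0.7188) = 0.5793, Φ⁻¹(0.2188) = -0.7763
ln β = −½·[z(H)² − z(FA)²] = −0.5 × (0.3356 − 0.6026) = 0.1335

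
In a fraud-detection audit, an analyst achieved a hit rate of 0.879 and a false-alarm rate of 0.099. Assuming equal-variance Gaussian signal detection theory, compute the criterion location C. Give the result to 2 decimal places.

z(0.879) = 1.170, z(0.099) = -1.287
c = −½·[z(H) + z(FA)] = −0.5 × (1.170 + (-1.287)) = 0.0585
c > 0: the analyst has a conservative response bias.

C = 0.06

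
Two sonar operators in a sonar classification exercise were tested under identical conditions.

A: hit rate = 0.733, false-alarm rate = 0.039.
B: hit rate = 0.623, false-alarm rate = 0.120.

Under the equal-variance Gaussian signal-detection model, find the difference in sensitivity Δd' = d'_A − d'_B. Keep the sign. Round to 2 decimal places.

Δd' = 0.90

A: z(0.733) = 0.622, z(0.039) = -1.762, d' = 2.384
B: z(0.623) = 0.313, z(0.120) = -1.175, d' = 1.488
Δd' = d'_A − d'_B = 2.384 − 1.488 = 0.896
A has the higher sensitivity.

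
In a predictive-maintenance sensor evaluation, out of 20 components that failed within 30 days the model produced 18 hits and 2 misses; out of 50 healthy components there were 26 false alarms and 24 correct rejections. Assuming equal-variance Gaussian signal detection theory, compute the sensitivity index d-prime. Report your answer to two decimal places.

H = 18/20 = 0.9000
FA = 26/50 = 0.5200
z(0.9000) = 1.2816, z(0.5200) = 0.0502
d' = z(H) − z(FA) = 1.2816 − 0.0502 = 1.2314

d-prime = 1.23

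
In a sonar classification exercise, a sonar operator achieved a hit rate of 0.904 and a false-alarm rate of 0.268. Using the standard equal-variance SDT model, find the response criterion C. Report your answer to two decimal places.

Φ⁻¹(H) = Φ⁻¹(0.904) = 1.305
Φ⁻¹(FA) = Φ⁻¹(0.268) = -0.619
c = −½·[z(H) + z(FA)] = −0.5 × (1.305 + (-0.619)) = -0.343

C = -0.34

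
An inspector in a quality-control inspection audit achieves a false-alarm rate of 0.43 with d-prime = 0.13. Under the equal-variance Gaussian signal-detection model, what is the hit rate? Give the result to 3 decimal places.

z(false-alarm rate) = z(0.43) = -0.1764
z(H) = z(FA) + d' = -0.1764 + 0.13 = -0.0464
hit rate = Φ(-0.0464) = 0.4815

hit rate = 0.482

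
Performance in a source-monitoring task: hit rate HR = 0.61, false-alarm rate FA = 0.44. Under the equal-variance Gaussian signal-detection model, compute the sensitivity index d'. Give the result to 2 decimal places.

z(H) = z(0.61) = 0.2793
z(FA) = z(0.44) = -0.1510
d' = z(H) − z(FA) = 0.2793 − (-0.1510) = 0.4303

d' = 0.43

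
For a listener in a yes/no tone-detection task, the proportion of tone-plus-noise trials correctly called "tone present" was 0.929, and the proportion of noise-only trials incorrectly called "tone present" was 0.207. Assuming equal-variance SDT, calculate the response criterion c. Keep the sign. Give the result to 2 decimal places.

c = -0.33

z(H) = 1.4684
z(FA) = -0.8169
c = −½·[z(H) + z(FA)] = −0.5 × (1.4684 + (-0.8169)) = -0.32575
c < 0: the listener has a liberal response bias.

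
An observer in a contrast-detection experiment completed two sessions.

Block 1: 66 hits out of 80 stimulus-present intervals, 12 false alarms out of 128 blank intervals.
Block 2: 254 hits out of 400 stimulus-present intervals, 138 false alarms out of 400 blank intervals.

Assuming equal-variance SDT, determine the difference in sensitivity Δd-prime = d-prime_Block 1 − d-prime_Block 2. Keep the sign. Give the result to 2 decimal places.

Δd-prime = 1.51

Block 1: z(0.8250) = 0.935, z(0.0938) = -1.318, d' = 2.253
Block 2: z(0.6350) = 0.345, z(0.3450) = -0.399, d' = 0.744
Δd' = d'_Block 1 − d'_Block 2 = 2.253 − 0.744 = 1.509
Block 1 has the higher sensitivity.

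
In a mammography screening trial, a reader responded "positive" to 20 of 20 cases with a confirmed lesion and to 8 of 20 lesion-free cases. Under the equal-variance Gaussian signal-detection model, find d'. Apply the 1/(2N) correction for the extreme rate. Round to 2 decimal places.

The hit rate is 20/20 = 1, so apply the 1/(2N) correction: H → 1 − 1/(2·20) = 0.97500.
z(H) = z(0.97500) = 1.960
z(FA) = z(0.40000) = -0.253
d' = 1.960 − (-0.253) = 2.213

d' = 2.21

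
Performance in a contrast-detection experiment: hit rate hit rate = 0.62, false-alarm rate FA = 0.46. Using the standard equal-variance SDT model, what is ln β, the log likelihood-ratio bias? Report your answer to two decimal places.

z(H) = z(0.62) = 0.305
z(FA) = z(0.46) = -0.100
ln β = −½·[z(H)² − z(FA)²] = −0.5 × (0.093 − 0.010) = -0.0415

ln β = -0.04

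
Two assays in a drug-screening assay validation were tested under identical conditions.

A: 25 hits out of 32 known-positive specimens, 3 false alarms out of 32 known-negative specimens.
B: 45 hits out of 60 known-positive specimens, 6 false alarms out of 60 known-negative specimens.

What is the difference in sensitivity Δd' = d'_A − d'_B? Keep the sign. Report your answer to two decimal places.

Δd' = 0.14

A: z(0.7812) = 0.776, z(0.0938) = -1.318, d' = 2.094
B: z(0.7500) = 0.674, z(0.1000) = -1.282, d' = 1.956
Δd' = d'_A − d'_B = 2.094 − 1.956 = 0.138
A has the higher sensitivity.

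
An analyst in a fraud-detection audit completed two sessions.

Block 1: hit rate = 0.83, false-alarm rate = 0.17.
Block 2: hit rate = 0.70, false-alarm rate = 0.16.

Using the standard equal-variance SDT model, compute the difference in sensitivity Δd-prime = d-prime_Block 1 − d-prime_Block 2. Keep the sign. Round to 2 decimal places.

Δd-prime = 0.39

Block 1: z(0.83) = 0.954, z(0.17) = -0.954, d' = 1.908
Block 2: z(0.70) = 0.524, z(0.16) = -0.994, d' = 1.518
Δd' = d'_Block 1 − d'_Block 2 = 1.908 − 1.518 = 0.390
Block 1 has the higher sensitivity.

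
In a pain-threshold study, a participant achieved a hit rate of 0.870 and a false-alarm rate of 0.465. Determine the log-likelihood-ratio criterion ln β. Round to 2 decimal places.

Φ⁻¹(H) = Φ⁻¹(0.870) = 1.126
Φ⁻¹(FA) = Φ⁻¹(0.465) = -0.088
ln β = −½·[z(H)² − z(FA)²] = −0.5 × (1.268 − 0.008) = -0.630

ln β = -0.63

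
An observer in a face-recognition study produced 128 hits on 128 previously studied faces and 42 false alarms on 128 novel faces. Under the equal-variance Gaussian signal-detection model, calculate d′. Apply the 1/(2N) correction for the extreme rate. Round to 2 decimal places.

d′ = 3.11

The hit rate is 128/128 = 1, so apply the 1/(2N) correction: H → 1 − 1/(2·128) = 0.99609.
z(H) = z(0.99609) = 2.660
z(FA) = z(0.32812) = -0.445
d' = 2.660 − (-0.445) = 3.105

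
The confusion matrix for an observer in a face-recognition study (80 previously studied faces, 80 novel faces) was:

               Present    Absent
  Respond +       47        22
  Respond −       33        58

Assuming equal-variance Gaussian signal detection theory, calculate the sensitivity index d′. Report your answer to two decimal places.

H = 47/80 = 0.5875
FA = 22/80 = 0.2750
z(H) = z(0.5875) = 0.2211
z(FA) = z(0.2750) = -0.5978
d' = z(H) − z(FA) = 0.2211 − (-0.5978) = 0.8189

d′ = 0.82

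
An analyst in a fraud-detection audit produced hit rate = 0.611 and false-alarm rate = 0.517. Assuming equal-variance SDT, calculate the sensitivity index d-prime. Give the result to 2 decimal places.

d-prime = 0.24

z(H) = 0.2819
z(FA) = 0.0426
d' = z(H) − z(FA) = 0.2819 − 0.0426 = 0.2393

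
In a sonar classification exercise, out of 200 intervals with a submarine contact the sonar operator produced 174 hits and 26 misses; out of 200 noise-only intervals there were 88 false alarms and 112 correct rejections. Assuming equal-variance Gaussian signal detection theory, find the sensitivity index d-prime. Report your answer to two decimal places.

d-prime = 1.28

H = 174/200 = 0.8700
FA = 88/200 = 0.4400
Φ⁻¹(0.8700) = 1.126, Φ⁻¹(0.4400) = -0.151
d' = z(H) − z(FA) = 1.126 − (-0.151) = 1.277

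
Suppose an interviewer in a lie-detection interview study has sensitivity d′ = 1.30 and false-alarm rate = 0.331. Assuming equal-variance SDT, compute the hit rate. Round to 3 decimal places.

hit rate = 0.806

z(false-alarm rate) = z(0.331) = -0.4372
z(H) = z(FA) + d' = -0.4372 + 1.30 = 0.8628
hit rate = Φ(0.8628) = 0.8059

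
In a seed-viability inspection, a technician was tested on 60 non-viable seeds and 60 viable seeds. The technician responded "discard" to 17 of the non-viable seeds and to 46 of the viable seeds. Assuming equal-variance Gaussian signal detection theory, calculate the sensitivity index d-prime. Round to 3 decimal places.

d-prime = -1.301

H = 17/60 = 0.2833
FA = 46/60 = 0.7667
z(H) = -0.5731
z(FA) = 0.7280
d' = z(H) − z(FA) = -0.5731 − 0.7280 = -1.3011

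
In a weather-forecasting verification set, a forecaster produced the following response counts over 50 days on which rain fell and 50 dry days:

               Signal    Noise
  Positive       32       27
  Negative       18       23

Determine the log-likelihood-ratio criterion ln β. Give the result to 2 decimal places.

H = 32/50 = 0.6400
FA = 27/50 = 0.5400
Φ⁻¹(H) = Φ⁻¹(0.6400) = 0.358
Φ⁻¹(FA) = Φ⁻¹(0.5400) = 0.100
ln β = −½·[z(H)² − z(FA)²] = −0.5 × (0.128 − 0.010) = -0.059

ln β = -0.06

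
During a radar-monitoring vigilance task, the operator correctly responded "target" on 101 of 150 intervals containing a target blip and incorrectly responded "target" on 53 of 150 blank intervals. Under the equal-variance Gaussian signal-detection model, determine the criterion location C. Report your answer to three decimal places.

C = -0.036

H = 101/150 = 0.6733
FA = 53/150 = 0.3533
z(H) = 0.4490
z(FA) = -0.3764
c = −½·[z(H) + z(FA)] = −0.5 × (0.4490 + (-0.3764)) = -0.0363
c < 0: the operator has a liberal response bias.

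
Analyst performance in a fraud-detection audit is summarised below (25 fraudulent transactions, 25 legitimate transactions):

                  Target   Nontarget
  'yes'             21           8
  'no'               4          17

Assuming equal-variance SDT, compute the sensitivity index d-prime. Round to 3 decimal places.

H = 21/25 = 0.8400
FA = 8/25 = 0.3200
z(H) = 0.9945
z(FA) = -0.4677
d' = z(H) − z(FA) = 0.9945 − (-0.4677) = 1.4622

d-prime = 1.462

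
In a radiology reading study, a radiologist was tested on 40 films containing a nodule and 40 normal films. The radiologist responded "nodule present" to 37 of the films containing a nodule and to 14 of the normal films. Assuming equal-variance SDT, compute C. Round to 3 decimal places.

C = -0.527

H = 37/40 = 0.9250
FA = 14/40 = 0.3500
z(H) = 1.4395
z(FA) = -0.3853
c = −½·[z(H) + z(FA)] = −0.5 × (1.4395 + (-0.3853)) = -0.5271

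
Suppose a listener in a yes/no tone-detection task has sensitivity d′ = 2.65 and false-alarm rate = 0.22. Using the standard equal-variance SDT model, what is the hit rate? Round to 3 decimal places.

hit rate = 0.970

z(false-alarm rate) = z(0.22) = -0.7722
z(H) = z(FA) + d' = -0.7722 + 2.65 = 1.8778
hit rate = Φ(1.8778) = 0.9698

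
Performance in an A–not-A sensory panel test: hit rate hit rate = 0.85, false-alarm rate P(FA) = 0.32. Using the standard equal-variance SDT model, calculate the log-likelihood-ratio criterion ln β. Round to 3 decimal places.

z(H) = 1.0364
z(FA) = -0.4677
ln β = −½·[z(H)² − z(FA)²] = −0.5 × (1.0741 − 0.2187) = -0.4277

ln β = -0.428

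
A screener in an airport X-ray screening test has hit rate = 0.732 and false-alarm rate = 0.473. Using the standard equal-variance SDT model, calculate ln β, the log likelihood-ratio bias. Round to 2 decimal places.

z(H) = 0.619
z(FA) = -0.068
ln β = −½·[z(H)² − z(FA)²] = −0.5 × (0.383 − 0.005) = -0.189

ln β = -0.19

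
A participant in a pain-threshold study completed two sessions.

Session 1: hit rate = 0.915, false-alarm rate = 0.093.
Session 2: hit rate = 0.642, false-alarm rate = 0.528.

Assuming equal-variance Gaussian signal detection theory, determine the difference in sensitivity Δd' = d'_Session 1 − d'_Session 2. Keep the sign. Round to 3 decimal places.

Δd' = 2.401

Session 1: z(0.915) = 1.3722, z(0.093) = -1.3225, d' = 2.6947
Session 2: z(0.642) = 0.3638, z(0.528) = 0.0702, d' = 0.2936
Δd' = d'_Session 1 − d'_Session 2 = 2.6947 − 0.2936 = 2.4011
Session 1 has the higher sensitivity.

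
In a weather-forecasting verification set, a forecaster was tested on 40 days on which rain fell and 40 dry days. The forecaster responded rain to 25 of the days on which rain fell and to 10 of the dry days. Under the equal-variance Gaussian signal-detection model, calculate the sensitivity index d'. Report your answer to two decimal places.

d' = 0.99

H = 25/40 = 0.6250
FA = 10/40 = 0.2500
z(H) = 0.319
z(FA) = -0.674
d' = z(H) − z(FA) = 0.319 − (-0.674) = 0.993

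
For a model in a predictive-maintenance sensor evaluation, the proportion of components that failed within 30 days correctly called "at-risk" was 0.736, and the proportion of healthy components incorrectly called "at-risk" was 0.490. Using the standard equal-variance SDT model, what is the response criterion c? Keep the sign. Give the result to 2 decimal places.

z(H) = 0.6311
z(FA) = -0.0251
c = −½·[z(H) + z(FA)] = −0.5 × (0.6311 + (-0.0251)) = -0.3030

c = -0.30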